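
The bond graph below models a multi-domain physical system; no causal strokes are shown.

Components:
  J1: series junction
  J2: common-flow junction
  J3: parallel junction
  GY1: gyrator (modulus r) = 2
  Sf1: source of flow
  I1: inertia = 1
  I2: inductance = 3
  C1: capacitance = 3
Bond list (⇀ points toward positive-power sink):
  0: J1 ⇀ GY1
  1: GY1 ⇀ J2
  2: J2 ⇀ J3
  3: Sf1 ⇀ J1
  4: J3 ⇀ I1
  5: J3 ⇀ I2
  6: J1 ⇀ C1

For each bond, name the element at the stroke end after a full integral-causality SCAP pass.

#0 |J1
#1 |J2
#2 |J3
#3 |Sf1
#4 |I1
#5 |I2
#6 |J1

β3 →Sf1  (Sf1 (Sf) sets flow on bond)
β0 →J1  (J1 flow already set via bond 3)
β6 →J1  (J1: bond 3 brought flow, rest push out)
β1 →J2  (GY1 both-in/both-out from 0)
β2 →J3  (only one flow-in slot at J2)
β4 →I1  (J3: bond 2 brought effort, rest push out)
β5 →I2  (J3 effort already set via bond 2)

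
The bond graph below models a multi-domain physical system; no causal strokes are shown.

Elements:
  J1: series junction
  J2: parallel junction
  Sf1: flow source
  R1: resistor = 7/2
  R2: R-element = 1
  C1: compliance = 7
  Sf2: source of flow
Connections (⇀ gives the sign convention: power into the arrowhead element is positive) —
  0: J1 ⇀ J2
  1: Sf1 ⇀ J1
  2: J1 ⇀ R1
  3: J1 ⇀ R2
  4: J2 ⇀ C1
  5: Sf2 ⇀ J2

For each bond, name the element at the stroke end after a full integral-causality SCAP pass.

b0 stroke at J1
b1 stroke at Sf1
b2 stroke at J1
b3 stroke at J1
b4 stroke at J2
b5 stroke at Sf2

b1 stroke→Sf1  (Sf1: flow source, stroke at near end)
b5 stroke→Sf2  (Sf2 (Sf) sets flow on bond)
b0 stroke→J1  (J1 flow already set via bond 1)
b2 stroke→J1  (J1: bond 1 brought flow, rest push out)
b3 stroke→J1  (common-f at J1 fixed by 1)
b4 stroke→J2  (J2 needs exactly one e-in)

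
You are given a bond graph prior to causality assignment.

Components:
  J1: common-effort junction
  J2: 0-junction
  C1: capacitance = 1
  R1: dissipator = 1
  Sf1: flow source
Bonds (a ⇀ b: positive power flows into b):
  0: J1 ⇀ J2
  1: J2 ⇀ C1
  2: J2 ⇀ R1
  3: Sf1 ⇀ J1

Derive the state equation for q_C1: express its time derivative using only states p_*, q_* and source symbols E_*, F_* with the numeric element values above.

#3 →Sf1  (source Sf1 imposes f)
#0 →J1  (only one effort-in slot at J1)
#1 →J2  (C1: C, integral causality)
#2 →R1  (J2: bond 1 brought effort, rest push out)

dq_C1/dt = F_Sf1 - q_C1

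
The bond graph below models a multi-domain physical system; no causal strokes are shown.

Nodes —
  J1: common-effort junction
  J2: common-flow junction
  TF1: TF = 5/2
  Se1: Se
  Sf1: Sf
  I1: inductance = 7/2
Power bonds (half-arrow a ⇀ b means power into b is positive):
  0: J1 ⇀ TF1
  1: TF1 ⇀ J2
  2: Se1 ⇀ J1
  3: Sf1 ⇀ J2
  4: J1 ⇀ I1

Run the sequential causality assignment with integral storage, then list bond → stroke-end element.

#2 →J1  (Se1 fixes effort; stroke away)
#3 →Sf1  (source Sf1 imposes f)
#0 →TF1  (J1 effort already set via bond 2)
#4 →I1  (J1: bond 2 brought effort, rest push out)
#1 →J2  (1-jn J2 has f-setter on 3)

b0 →TF1
b1 →J2
b2 →J1
b3 →Sf1
b4 →I1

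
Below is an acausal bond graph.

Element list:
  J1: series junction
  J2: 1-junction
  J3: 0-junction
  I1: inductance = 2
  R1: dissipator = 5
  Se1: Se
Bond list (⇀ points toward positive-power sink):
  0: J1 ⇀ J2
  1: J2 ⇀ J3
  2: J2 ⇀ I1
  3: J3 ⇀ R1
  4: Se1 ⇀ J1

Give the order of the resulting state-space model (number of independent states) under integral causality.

1  (I1 all integral)

β4 →J1  (Se1: effort source, stroke at far end)
β0 →J2  (J1 needs exactly one f-in)
β2 →I1  (prefer integral on I1)
β1 →J2  (J2 flow already set via bond 2)
β3 →J3  (J3: last free bond brings effort in)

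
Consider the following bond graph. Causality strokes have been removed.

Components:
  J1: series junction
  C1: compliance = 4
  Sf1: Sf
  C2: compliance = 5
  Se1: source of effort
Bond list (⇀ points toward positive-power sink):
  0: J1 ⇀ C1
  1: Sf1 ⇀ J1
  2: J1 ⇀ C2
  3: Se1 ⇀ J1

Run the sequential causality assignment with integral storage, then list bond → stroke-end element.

β1 →Sf1  (Sf1 (Sf) sets flow on bond)
β3 →J1  (source Se1 imposes e)
β0 →J1  (common-f at J1 fixed by 1)
β2 →J1  (J1 flow already set via bond 1)

#0 stroke→J1
#1 stroke→Sf1
#2 stroke→J1
#3 stroke→J1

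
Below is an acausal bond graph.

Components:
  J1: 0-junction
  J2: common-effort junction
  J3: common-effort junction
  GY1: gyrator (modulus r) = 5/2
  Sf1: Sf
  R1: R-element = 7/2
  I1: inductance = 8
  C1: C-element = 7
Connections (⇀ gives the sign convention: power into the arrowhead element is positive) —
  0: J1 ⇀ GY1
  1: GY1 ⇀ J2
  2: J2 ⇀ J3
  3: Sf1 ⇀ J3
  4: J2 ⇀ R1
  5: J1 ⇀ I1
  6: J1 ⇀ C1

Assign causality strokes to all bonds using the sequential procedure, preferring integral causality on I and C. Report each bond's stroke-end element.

bond 3 stroke→Sf1  (Sf1: flow source, stroke at near end)
bond 2 stroke→J3  (J3 needs exactly one e-in)
bond 5 stroke→I1  (prefer integral on I1)
bond 6 stroke→J1  (C1 outputs effort q/C1)
bond 0 stroke→GY1  (common-e at J1 fixed by 6)
bond 1 stroke→GY1  (GY GY1: same side as bond 0)
bond 4 stroke→J2  (closing 0-jn rule on J2)

b0 |GY1
b1 |GY1
b2 |J3
b3 |Sf1
b4 |J2
b5 |I1
b6 |J1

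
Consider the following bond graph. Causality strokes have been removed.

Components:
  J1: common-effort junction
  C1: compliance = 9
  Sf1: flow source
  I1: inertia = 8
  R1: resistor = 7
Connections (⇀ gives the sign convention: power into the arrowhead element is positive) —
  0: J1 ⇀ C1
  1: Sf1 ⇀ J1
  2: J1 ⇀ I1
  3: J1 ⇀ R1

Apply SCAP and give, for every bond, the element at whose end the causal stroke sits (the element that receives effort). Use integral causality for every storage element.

β0 |J1
β1 |Sf1
β2 |I1
β3 |R1

bond 1 |Sf1  (Sf1 (Sf) sets flow on bond)
bond 0 |J1  (prefer integral on C1)
bond 2 |I1  (common-e at J1 fixed by 0)
bond 3 |R1  (J1: bond 0 brought effort, rest push out)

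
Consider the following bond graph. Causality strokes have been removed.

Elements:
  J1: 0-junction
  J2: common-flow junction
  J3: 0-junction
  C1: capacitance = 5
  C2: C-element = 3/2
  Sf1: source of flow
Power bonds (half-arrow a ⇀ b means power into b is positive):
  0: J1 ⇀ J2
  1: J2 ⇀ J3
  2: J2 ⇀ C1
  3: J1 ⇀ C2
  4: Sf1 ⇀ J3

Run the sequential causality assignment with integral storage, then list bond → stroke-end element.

bond 0 |J2
bond 1 |J3
bond 2 |J2
bond 3 |J1
bond 4 |Sf1

β4 |Sf1  (source Sf1 imposes f)
β1 |J3  (J3 needs exactly one e-in)
β0 |J2  (J2: bond 1 brought flow, rest push out)
β2 |J2  (1-jn J2 has f-setter on 1)
β3 |J1  (only one effort-in slot at J1)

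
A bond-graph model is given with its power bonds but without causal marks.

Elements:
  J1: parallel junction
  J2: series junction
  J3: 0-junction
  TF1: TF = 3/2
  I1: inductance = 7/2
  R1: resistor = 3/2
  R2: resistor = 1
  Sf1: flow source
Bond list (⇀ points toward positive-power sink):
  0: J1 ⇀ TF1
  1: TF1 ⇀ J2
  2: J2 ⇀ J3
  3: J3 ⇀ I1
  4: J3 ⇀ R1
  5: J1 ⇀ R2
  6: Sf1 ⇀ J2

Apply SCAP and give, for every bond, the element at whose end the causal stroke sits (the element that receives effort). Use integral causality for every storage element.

β6 |Sf1  (Sf1 (Sf) sets flow on bond)
β1 |J2  (J2 flow already set via bond 6)
β2 |J2  (common-f at J2 fixed by 6)
β0 |TF1  (TF1 one-in-one-out from 1)
β5 |J1  (only one effort-in slot at J1)
β3 |I1  (I1: I, integral causality)
β4 |J3  (J3: last free bond brings effort in)

bond 0 stroke at TF1
bond 1 stroke at J2
bond 2 stroke at J2
bond 3 stroke at I1
bond 4 stroke at J3
bond 5 stroke at J1
bond 6 stroke at Sf1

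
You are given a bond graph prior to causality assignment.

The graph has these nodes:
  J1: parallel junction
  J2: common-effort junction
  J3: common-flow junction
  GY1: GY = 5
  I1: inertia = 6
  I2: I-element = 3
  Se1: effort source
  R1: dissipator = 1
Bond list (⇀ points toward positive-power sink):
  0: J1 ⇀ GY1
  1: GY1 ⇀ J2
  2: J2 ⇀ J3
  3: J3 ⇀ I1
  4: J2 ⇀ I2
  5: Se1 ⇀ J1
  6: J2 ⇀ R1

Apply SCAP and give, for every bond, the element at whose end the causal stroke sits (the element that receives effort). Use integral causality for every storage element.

#0 stroke at GY1
#1 stroke at GY1
#2 stroke at J3
#3 stroke at I1
#4 stroke at I2
#5 stroke at J1
#6 stroke at J2

#5 stroke at J1  (Se1 (Se) sets effort on bond)
#0 stroke at GY1  (0-jn J1 has e-setter on 5)
#1 stroke at GY1  (GY GY1: same side as bond 0)
#3 stroke at I1  (I1 integral (f out))
#2 stroke at J3  (1-jn J3 has f-setter on 3)
#4 stroke at I2  (prefer integral on I2)
#6 stroke at J2  (J2 needs exactly one e-in)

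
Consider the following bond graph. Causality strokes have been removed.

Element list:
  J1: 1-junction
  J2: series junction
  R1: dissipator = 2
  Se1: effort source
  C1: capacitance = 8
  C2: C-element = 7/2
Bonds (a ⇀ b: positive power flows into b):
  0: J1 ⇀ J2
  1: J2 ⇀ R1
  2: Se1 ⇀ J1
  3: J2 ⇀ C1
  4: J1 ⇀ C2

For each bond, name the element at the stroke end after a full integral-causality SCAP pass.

b2 stroke at J1  (Se1 (Se) sets effort on bond)
b3 stroke at J2  (prefer integral on C1)
b4 stroke at J1  (prefer integral on C2)
b0 stroke at J2  (only one flow-in slot at J1)
b1 stroke at R1  (only one flow-in slot at J2)

b0 stroke→J2
b1 stroke→R1
b2 stroke→J1
b3 stroke→J2
b4 stroke→J1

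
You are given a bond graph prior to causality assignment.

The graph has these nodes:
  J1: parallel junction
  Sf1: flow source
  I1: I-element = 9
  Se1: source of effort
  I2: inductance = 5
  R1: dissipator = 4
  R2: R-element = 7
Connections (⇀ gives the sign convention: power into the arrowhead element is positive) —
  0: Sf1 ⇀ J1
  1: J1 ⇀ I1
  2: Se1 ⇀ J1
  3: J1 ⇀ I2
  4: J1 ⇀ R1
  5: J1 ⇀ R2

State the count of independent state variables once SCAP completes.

2  (I1, I2 all integral)

β0 →Sf1  (Sf1: flow source, stroke at near end)
β2 →J1  (Se1 (Se) sets effort on bond)
β1 →I1  (0-jn J1 has e-setter on 2)
β3 →I2  (J1 effort already set via bond 2)
β4 →R1  (J1: bond 2 brought effort, rest push out)
β5 →R2  (J1 effort already set via bond 2)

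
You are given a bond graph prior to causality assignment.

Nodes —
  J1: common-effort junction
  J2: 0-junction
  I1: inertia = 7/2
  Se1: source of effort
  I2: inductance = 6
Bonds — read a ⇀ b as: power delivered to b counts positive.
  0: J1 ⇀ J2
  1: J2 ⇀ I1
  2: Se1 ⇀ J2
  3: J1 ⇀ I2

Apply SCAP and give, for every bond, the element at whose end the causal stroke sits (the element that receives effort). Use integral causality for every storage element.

β0 →J1
β1 →I1
β2 →J2
β3 →I2

#2 stroke at J2  (Se1 fixes effort; stroke away)
#0 stroke at J1  (0-jn J2 has e-setter on 2)
#1 stroke at I1  (0-jn J2 has e-setter on 2)
#3 stroke at I2  (J1 effort already set via bond 0)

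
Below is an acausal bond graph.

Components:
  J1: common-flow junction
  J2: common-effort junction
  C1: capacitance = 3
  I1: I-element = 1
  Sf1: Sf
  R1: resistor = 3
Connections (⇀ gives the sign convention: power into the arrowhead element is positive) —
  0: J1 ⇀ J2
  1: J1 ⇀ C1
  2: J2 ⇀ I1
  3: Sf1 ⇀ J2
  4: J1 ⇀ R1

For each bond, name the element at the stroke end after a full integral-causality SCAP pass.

b0 stroke at J2
b1 stroke at J1
b2 stroke at I1
b3 stroke at Sf1
b4 stroke at J1

b3 →Sf1  (Sf1: flow source, stroke at near end)
b1 →J1  (C1 outputs effort q/C1)
b2 →I1  (I1: I, integral causality)
b0 →J2  (closing 0-jn rule on J2)
b4 →J1  (1-jn J1 has f-setter on 0)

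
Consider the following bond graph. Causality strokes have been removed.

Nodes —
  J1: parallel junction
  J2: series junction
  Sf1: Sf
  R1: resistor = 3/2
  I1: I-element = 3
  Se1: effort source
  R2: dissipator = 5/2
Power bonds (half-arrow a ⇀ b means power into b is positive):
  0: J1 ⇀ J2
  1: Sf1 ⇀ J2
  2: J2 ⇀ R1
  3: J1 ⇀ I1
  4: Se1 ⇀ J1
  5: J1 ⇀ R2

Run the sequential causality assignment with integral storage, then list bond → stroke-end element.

β0 |J2
β1 |Sf1
β2 |J2
β3 |I1
β4 |J1
β5 |R2

bond 1 stroke at Sf1  (Sf1: flow source, stroke at near end)
bond 4 stroke at J1  (Se1 fixes effort; stroke away)
bond 0 stroke at J2  (J1: bond 4 brought effort, rest push out)
bond 3 stroke at I1  (common-e at J1 fixed by 4)
bond 5 stroke at R2  (0-jn J1 has e-setter on 4)
bond 2 stroke at J2  (common-f at J2 fixed by 1)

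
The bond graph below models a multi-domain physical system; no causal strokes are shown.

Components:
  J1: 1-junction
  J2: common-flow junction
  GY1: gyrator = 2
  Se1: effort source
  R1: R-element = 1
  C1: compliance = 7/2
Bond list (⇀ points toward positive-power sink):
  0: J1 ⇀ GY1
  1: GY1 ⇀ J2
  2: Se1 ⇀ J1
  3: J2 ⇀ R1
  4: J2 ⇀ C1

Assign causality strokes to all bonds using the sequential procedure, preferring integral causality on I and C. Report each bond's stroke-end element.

β0 stroke→GY1
β1 stroke→GY1
β2 stroke→J1
β3 stroke→J2
β4 stroke→J2

bond 2 |J1  (Se1: effort source, stroke at far end)
bond 0 |GY1  (J1: last free bond brings flow in)
bond 1 |GY1  (GY GY1: same side as bond 0)
bond 3 |J2  (J2 flow already set via bond 1)
bond 4 |J2  (1-jn J2 has f-setter on 1)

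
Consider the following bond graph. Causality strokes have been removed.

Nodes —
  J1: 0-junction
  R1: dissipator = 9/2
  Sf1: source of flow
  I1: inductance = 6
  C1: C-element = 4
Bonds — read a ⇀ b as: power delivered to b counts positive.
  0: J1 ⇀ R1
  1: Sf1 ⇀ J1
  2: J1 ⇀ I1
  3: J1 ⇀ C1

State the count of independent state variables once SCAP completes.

2  (C1, I1 all integral)

bond 1 stroke at Sf1  (Sf1: flow source, stroke at near end)
bond 2 stroke at I1  (prefer integral on I1)
bond 3 stroke at J1  (C1 integral (e out))
bond 0 stroke at R1  (J1: bond 3 brought effort, rest push out)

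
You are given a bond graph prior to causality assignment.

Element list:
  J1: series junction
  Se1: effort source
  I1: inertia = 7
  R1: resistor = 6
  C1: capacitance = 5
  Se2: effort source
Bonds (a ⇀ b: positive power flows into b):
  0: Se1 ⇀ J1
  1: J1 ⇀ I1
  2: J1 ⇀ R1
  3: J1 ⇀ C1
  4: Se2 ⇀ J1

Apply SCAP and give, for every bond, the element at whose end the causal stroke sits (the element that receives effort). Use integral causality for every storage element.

bond 0 |J1
bond 1 |I1
bond 2 |J1
bond 3 |J1
bond 4 |J1

β0 stroke→J1  (Se1: effort source, stroke at far end)
β4 stroke→J1  (source Se2 imposes e)
β1 stroke→I1  (prefer integral on I1)
β2 stroke→J1  (J1: bond 1 brought flow, rest push out)
β3 stroke→J1  (common-f at J1 fixed by 1)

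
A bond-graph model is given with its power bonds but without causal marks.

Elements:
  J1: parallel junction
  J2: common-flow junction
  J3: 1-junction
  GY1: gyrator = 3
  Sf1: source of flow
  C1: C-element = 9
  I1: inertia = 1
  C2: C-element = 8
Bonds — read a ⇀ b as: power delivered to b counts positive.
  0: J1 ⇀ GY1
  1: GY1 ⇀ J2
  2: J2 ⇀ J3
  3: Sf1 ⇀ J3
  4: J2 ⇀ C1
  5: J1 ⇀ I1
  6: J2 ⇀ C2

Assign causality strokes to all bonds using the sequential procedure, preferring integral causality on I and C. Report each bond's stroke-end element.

β0 stroke→J1
β1 stroke→J2
β2 stroke→J3
β3 stroke→Sf1
β4 stroke→J2
β5 stroke→I1
β6 stroke→J2

bond 3 stroke→Sf1  (Sf1 fixes flow; stroke at Sf1)
bond 2 stroke→J3  (J3 flow already set via bond 3)
bond 1 stroke→J2  (J2: bond 2 brought flow, rest push out)
bond 4 stroke→J2  (common-f at J2 fixed by 2)
bond 6 stroke→J2  (1-jn J2 has f-setter on 2)
bond 0 stroke→J1  (GY GY1: same side as bond 1)
bond 5 stroke→I1  (0-jn J1 has e-setter on 0)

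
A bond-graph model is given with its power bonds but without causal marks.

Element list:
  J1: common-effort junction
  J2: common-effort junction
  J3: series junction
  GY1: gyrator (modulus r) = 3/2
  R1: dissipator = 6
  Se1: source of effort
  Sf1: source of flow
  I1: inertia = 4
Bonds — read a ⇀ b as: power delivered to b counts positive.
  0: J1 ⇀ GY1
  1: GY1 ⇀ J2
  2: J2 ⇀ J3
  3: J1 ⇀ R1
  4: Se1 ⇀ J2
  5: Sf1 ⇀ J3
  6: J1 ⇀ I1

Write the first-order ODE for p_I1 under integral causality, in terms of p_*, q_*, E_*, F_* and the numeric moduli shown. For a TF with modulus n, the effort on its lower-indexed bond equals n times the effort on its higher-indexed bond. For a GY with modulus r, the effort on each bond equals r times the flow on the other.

dp_I1/dt = -4*E_Se1 - 3*p_I1/2

b4 stroke→J2  (Se1 (Se) sets effort on bond)
b5 stroke→Sf1  (Sf1 fixes flow; stroke at Sf1)
b1 stroke→GY1  (common-e at J2 fixed by 4)
b2 stroke→J3  (common-e at J2 fixed by 4)
b0 stroke→GY1  (GY1: gyrator matches bond 1)
b6 stroke→I1  (prefer integral on I1)
b3 stroke→J1  (J1 needs exactly one e-in)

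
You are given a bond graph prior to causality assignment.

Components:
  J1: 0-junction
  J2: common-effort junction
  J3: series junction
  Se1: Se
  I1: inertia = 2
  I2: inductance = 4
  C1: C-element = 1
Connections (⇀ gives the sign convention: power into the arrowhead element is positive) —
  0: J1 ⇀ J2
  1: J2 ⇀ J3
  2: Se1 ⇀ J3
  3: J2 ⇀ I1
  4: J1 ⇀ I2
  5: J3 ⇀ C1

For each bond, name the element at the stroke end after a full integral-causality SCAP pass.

β0 stroke at J1
β1 stroke at J2
β2 stroke at J3
β3 stroke at I1
β4 stroke at I2
β5 stroke at J3

β2 stroke→J3  (Se1 fixes effort; stroke away)
β3 stroke→I1  (I1 integral (f out))
β4 stroke→I2  (I2 integral (f out))
β0 stroke→J1  (closing 0-jn rule on J1)
β1 stroke→J2  (closing 0-jn rule on J2)
β5 stroke→J3  (J3: bond 1 brought flow, rest push out)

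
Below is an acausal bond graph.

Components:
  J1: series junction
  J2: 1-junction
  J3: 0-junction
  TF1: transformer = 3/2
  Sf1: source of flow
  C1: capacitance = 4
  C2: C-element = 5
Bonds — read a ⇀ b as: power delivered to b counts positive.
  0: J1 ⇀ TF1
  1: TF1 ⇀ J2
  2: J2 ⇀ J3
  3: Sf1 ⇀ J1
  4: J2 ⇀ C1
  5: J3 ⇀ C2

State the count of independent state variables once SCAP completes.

2  (C1, C2 all integral)

β3 stroke at Sf1  (source Sf1 imposes f)
β0 stroke at J1  (J1 flow already set via bond 3)
β1 stroke at TF1  (TF1 one-in-one-out from 0)
β2 stroke at J2  (J2 flow already set via bond 1)
β4 stroke at J2  (1-jn J2 has f-setter on 1)
β5 stroke at J3  (J3: last free bond brings effort in)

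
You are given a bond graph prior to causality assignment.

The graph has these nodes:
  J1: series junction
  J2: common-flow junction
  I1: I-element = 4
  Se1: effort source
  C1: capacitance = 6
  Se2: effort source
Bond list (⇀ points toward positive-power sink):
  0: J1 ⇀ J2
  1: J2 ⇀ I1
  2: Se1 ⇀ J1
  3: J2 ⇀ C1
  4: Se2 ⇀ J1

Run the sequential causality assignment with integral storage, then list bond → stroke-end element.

β0 |J2
β1 |I1
β2 |J1
β3 |J2
β4 |J1

#2 |J1  (source Se1 imposes e)
#4 |J1  (source Se2 imposes e)
#0 |J2  (J1: last free bond brings flow in)
#1 |I1  (I1 outputs flow p/I1)
#3 |J2  (J2 flow already set via bond 1)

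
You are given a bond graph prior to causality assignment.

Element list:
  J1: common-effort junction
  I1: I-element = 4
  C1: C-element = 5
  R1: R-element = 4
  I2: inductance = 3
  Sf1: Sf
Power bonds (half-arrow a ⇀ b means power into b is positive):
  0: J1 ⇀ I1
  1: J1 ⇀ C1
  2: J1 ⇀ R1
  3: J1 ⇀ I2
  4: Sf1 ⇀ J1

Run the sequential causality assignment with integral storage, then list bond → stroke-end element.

bond 4 stroke at Sf1  (source Sf1 imposes f)
bond 0 stroke at I1  (I1: I, integral causality)
bond 1 stroke at J1  (prefer integral on C1)
bond 2 stroke at R1  (0-jn J1 has e-setter on 1)
bond 3 stroke at I2  (0-jn J1 has e-setter on 1)

bond 0 |I1
bond 1 |J1
bond 2 |R1
bond 3 |I2
bond 4 |Sf1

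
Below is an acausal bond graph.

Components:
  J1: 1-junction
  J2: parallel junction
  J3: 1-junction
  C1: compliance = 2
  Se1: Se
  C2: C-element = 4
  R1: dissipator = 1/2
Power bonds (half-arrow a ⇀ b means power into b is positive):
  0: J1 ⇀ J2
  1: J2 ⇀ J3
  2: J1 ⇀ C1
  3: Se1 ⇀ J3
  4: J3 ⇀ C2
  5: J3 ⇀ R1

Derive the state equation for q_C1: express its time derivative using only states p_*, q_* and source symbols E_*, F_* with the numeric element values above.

dq_C1/dt = 2*E_Se1 - q_C1 - q_C2/2

β3 |J3  (Se1: effort source, stroke at far end)
β2 |J1  (prefer integral on C1)
β0 |J2  (closing 1-jn rule on J1)
β1 |J3  (common-e at J2 fixed by 0)
β4 |J3  (prefer integral on C2)
β5 |R1  (closing 1-jn rule on J3)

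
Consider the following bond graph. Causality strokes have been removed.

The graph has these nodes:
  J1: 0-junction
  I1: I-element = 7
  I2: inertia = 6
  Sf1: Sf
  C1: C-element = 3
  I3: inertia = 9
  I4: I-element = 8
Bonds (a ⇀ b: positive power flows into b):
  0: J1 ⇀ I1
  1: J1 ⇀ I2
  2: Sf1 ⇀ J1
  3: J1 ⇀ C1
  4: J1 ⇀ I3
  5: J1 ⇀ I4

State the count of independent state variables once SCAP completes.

β2 →Sf1  (Sf1 fixes flow; stroke at Sf1)
β0 →I1  (I1 outputs flow p/I1)
β1 →I2  (I2: I, integral causality)
β3 →J1  (prefer integral on C1)
β4 →I3  (J1: bond 3 brought effort, rest push out)
β5 →I4  (0-jn J1 has e-setter on 3)

5  (C1, I1, I2, I3, I4 all integral)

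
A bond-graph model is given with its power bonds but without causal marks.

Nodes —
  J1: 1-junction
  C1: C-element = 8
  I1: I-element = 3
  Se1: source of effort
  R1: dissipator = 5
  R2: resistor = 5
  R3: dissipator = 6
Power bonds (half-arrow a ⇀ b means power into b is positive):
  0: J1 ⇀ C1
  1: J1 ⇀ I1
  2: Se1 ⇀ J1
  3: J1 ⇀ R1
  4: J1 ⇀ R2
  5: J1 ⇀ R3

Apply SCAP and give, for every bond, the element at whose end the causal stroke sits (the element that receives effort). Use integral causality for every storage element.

bond 0 →J1
bond 1 →I1
bond 2 →J1
bond 3 →J1
bond 4 →J1
bond 5 →J1

bond 2 stroke at J1  (source Se1 imposes e)
bond 0 stroke at J1  (C1 outputs effort q/C1)
bond 1 stroke at I1  (I1 integral (f out))
bond 3 stroke at J1  (1-jn J1 has f-setter on 1)
bond 4 stroke at J1  (J1 flow already set via bond 1)
bond 5 stroke at J1  (J1 flow already set via bond 1)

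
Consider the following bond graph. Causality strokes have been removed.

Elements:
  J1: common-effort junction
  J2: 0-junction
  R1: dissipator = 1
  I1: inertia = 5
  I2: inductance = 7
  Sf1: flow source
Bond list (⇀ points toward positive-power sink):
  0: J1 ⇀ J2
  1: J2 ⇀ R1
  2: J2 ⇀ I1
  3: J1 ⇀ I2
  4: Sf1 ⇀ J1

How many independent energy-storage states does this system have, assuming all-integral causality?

β4 →Sf1  (Sf1 (Sf) sets flow on bond)
β2 →I1  (prefer integral on I1)
β3 →I2  (I2: I, integral causality)
β0 →J1  (closing 0-jn rule on J1)
β1 →J2  (only one effort-in slot at J2)

2  (I1, I2 all integral)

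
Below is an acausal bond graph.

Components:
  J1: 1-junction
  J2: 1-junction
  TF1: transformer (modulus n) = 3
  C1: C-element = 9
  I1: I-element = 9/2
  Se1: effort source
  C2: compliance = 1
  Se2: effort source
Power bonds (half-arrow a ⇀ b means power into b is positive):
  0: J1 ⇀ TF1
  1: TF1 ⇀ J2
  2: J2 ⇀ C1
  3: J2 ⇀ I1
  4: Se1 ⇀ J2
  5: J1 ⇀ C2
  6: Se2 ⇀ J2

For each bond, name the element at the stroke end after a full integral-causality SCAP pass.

b0 |TF1
b1 |J2
b2 |J2
b3 |I1
b4 |J2
b5 |J1
b6 |J2

bond 4 stroke at J2  (Se1: effort source, stroke at far end)
bond 6 stroke at J2  (Se2: effort source, stroke at far end)
bond 2 stroke at J2  (prefer integral on C1)
bond 3 stroke at I1  (I1 outputs flow p/I1)
bond 1 stroke at J2  (J2 flow already set via bond 3)
bond 0 stroke at TF1  (TF1: transformer flips bond 1)
bond 5 stroke at J1  (common-f at J1 fixed by 0)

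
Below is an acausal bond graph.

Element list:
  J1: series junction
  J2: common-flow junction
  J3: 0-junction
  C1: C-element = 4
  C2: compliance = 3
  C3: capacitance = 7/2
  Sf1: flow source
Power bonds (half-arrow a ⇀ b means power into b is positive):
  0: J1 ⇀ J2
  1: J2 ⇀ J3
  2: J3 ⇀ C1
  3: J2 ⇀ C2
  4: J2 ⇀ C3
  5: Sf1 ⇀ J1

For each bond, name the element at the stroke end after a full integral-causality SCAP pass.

β0 →J1
β1 →J2
β2 →J3
β3 →J2
β4 →J2
β5 →Sf1

#5 stroke→Sf1  (Sf1 (Sf) sets flow on bond)
#0 stroke→J1  (common-f at J1 fixed by 5)
#1 stroke→J2  (1-jn J2 has f-setter on 0)
#3 stroke→J2  (1-jn J2 has f-setter on 0)
#4 stroke→J2  (J2 flow already set via bond 0)
#2 stroke→J3  (closing 0-jn rule on J3)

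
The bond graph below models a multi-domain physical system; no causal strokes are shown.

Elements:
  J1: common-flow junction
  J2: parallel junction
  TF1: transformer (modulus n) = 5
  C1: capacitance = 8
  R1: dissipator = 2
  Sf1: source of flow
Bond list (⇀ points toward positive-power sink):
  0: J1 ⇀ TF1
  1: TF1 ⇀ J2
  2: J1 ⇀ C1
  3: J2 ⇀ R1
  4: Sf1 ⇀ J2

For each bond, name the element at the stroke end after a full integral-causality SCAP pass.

bond 4 stroke→Sf1  (source Sf1 imposes f)
bond 2 stroke→J1  (C1: C, integral causality)
bond 0 stroke→TF1  (J1 needs exactly one f-in)
bond 1 stroke→J2  (through TF1, causality passes straight; one stroke at TF1)
bond 3 stroke→R1  (J2 effort already set via bond 1)

#0 stroke at TF1
#1 stroke at J2
#2 stroke at J1
#3 stroke at R1
#4 stroke at Sf1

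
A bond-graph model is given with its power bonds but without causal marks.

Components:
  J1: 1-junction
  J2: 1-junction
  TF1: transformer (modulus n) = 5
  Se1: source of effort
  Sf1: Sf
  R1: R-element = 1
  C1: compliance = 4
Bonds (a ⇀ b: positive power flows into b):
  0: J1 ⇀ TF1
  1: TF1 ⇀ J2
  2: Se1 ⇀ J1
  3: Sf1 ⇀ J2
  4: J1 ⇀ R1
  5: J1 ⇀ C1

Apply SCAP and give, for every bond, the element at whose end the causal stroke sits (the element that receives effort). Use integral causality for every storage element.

#0 stroke at TF1
#1 stroke at J2
#2 stroke at J1
#3 stroke at Sf1
#4 stroke at J1
#5 stroke at J1

β2 |J1  (Se1 fixes effort; stroke away)
β3 |Sf1  (Sf1 (Sf) sets flow on bond)
β1 |J2  (common-f at J2 fixed by 3)
β0 |TF1  (through TF1, causality passes straight; one stroke at TF1)
β4 |J1  (1-jn J1 has f-setter on 0)
β5 |J1  (J1: bond 0 brought flow, rest push out)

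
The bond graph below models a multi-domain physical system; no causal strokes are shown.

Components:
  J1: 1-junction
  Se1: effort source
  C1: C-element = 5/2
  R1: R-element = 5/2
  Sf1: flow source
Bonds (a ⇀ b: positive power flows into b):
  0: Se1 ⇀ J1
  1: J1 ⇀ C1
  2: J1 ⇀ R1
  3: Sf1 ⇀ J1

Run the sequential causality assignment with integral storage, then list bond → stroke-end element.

bond 0 |J1
bond 1 |J1
bond 2 |J1
bond 3 |Sf1

b0 |J1  (Se1 fixes effort; stroke away)
b3 |Sf1  (Sf1 (Sf) sets flow on bond)
b1 |J1  (1-jn J1 has f-setter on 3)
b2 |J1  (J1 flow already set via bond 3)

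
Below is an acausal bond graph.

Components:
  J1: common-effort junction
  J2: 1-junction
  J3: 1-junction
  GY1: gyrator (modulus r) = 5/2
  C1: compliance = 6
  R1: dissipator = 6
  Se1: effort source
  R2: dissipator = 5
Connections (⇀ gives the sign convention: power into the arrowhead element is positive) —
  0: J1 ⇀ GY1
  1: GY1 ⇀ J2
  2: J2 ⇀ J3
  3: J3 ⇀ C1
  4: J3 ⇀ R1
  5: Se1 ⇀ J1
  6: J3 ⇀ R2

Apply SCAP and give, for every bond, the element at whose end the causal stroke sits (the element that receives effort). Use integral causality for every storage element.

β5 stroke→J1  (source Se1 imposes e)
β0 stroke→GY1  (0-jn J1 has e-setter on 5)
β1 stroke→GY1  (through GY1, causality inverts; strokes same side of GY1)
β2 stroke→J2  (common-f at J2 fixed by 1)
β3 stroke→J3  (J3 flow already set via bond 2)
β4 stroke→J3  (1-jn J3 has f-setter on 2)
β6 stroke→J3  (1-jn J3 has f-setter on 2)

b0 stroke→GY1
b1 stroke→GY1
b2 stroke→J2
b3 stroke→J3
b4 stroke→J3
b5 stroke→J1
b6 stroke→J3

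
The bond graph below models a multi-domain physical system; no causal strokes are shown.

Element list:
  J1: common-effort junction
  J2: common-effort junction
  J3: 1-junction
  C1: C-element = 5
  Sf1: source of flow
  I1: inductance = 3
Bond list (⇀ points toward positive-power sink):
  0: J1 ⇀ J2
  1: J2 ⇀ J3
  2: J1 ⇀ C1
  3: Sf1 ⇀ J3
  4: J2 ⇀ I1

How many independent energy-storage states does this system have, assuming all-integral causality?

b3 stroke→Sf1  (source Sf1 imposes f)
b1 stroke→J3  (1-jn J3 has f-setter on 3)
b2 stroke→J1  (prefer integral on C1)
b0 stroke→J2  (J1 effort already set via bond 2)
b4 stroke→I1  (J2 effort already set via bond 0)

2  (C1, I1 all integral)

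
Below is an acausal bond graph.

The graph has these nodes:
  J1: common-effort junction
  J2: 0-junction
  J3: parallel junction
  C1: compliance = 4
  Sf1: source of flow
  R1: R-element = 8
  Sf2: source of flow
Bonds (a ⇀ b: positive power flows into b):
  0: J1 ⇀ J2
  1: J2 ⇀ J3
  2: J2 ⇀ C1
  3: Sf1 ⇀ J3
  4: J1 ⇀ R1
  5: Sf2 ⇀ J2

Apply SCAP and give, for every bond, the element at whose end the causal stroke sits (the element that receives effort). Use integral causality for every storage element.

β0 →J1
β1 →J3
β2 →J2
β3 →Sf1
β4 →R1
β5 →Sf2

b3 stroke→Sf1  (Sf1 fixes flow; stroke at Sf1)
b5 stroke→Sf2  (Sf2 fixes flow; stroke at Sf2)
b1 stroke→J3  (closing 0-jn rule on J3)
b2 stroke→J2  (C1 outputs effort q/C1)
b0 stroke→J1  (0-jn J2 has e-setter on 2)
b4 stroke→R1  (J1 effort already set via bond 0)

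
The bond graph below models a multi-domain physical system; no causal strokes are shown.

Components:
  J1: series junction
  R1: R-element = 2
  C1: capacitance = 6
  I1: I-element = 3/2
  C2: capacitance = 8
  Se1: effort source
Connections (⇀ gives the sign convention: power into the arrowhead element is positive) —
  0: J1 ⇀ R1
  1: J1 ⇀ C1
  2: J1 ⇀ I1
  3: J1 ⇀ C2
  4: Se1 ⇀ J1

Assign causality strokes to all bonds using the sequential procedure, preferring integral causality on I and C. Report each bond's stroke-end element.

β0 |J1
β1 |J1
β2 |I1
β3 |J1
β4 |J1

#4 |J1  (Se1: effort source, stroke at far end)
#1 |J1  (C1: C, integral causality)
#2 |I1  (I1 integral (f out))
#0 |J1  (common-f at J1 fixed by 2)
#3 |J1  (1-jn J1 has f-setter on 2)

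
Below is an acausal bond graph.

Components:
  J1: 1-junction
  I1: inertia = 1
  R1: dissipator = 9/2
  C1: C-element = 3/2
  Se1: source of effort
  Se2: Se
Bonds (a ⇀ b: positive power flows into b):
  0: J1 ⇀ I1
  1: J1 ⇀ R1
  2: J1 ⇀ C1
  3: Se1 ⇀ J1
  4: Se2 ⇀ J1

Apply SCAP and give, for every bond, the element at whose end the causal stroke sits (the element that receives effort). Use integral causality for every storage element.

b3 stroke at J1  (Se1 fixes effort; stroke away)
b4 stroke at J1  (Se2 (Se) sets effort on bond)
b0 stroke at I1  (I1 integral (f out))
b1 stroke at J1  (J1 flow already set via bond 0)
b2 stroke at J1  (J1 flow already set via bond 0)

bond 0 →I1
bond 1 →J1
bond 2 →J1
bond 3 →J1
bond 4 →J1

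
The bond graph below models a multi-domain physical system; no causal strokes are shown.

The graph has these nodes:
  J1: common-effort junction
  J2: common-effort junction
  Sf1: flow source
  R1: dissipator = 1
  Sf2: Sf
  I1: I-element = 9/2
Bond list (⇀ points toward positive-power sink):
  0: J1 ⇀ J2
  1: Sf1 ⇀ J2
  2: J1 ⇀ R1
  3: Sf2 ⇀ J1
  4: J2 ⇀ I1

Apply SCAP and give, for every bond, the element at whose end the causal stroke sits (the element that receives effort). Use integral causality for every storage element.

#1 stroke→Sf1  (Sf1 fixes flow; stroke at Sf1)
#3 stroke→Sf2  (Sf2: flow source, stroke at near end)
#4 stroke→I1  (I1 outputs flow p/I1)
#0 stroke→J2  (J2: last free bond brings effort in)
#2 stroke→J1  (J1: last free bond brings effort in)

b0 stroke→J2
b1 stroke→Sf1
b2 stroke→J1
b3 stroke→Sf2
b4 stroke→I1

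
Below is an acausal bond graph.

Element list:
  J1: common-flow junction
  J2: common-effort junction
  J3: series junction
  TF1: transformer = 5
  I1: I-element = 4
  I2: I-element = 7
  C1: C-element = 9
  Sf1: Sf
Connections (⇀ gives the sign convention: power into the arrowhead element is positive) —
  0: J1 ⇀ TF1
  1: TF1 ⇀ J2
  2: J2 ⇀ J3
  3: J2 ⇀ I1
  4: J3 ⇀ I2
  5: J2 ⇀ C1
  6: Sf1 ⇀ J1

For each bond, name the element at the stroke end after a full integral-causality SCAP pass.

b0 stroke at J1
b1 stroke at TF1
b2 stroke at J3
b3 stroke at I1
b4 stroke at I2
b5 stroke at J2
b6 stroke at Sf1

b6 stroke at Sf1  (Sf1: flow source, stroke at near end)
b0 stroke at J1  (common-f at J1 fixed by 6)
b1 stroke at TF1  (TF1 one-in-one-out from 0)
b3 stroke at I1  (I1: I, integral causality)
b4 stroke at I2  (prefer integral on I2)
b2 stroke at J3  (1-jn J3 has f-setter on 4)
b5 stroke at J2  (J2 needs exactly one e-in)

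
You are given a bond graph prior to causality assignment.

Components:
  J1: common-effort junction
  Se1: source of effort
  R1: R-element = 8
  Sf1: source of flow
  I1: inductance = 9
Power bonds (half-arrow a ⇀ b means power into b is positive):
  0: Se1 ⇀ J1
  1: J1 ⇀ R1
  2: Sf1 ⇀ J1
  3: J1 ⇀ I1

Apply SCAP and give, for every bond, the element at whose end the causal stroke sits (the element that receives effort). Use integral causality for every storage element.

#0 stroke at J1  (Se1: effort source, stroke at far end)
#2 stroke at Sf1  (Sf1: flow source, stroke at near end)
#1 stroke at R1  (0-jn J1 has e-setter on 0)
#3 stroke at I1  (J1: bond 0 brought effort, rest push out)

β0 |J1
β1 |R1
β2 |Sf1
β3 |I1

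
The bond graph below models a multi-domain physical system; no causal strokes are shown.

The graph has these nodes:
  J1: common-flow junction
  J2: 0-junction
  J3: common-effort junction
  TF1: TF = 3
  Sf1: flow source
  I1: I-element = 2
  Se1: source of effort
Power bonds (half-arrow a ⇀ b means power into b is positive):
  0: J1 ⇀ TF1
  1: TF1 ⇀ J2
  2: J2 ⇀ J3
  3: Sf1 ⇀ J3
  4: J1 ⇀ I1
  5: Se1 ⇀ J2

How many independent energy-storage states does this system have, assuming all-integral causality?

β3 |Sf1  (Sf1: flow source, stroke at near end)
β5 |J2  (Se1 fixes effort; stroke away)
β1 |TF1  (J2: bond 5 brought effort, rest push out)
β2 |J3  (0-jn J2 has e-setter on 5)
β0 |J1  (TF1: transformer flips bond 1)
β4 |I1  (J1 needs exactly one f-in)

1  (I1 all integral)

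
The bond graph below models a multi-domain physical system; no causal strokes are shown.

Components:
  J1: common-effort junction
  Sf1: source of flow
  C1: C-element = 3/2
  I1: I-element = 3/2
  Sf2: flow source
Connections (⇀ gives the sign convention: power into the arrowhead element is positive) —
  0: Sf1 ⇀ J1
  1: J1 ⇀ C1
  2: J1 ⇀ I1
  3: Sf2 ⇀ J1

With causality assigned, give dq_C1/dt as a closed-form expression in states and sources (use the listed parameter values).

dq_C1/dt = F_Sf1 + F_Sf2 - 2*p_I1/3

#0 stroke at Sf1  (source Sf1 imposes f)
#3 stroke at Sf2  (Sf2 fixes flow; stroke at Sf2)
#1 stroke at J1  (C1: C, integral causality)
#2 stroke at I1  (J1 effort already set via bond 1)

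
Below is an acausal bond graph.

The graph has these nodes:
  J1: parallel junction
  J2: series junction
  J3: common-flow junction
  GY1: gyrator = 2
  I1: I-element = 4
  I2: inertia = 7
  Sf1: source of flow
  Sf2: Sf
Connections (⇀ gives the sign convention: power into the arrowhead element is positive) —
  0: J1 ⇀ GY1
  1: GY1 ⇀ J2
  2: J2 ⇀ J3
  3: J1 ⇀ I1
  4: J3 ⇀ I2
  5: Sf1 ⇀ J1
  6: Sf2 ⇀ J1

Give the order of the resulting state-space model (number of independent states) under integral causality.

2  (I1, I2 all integral)

bond 5 stroke at Sf1  (Sf1 (Sf) sets flow on bond)
bond 6 stroke at Sf2  (Sf2 fixes flow; stroke at Sf2)
bond 3 stroke at I1  (I1: I, integral causality)
bond 0 stroke at J1  (J1 needs exactly one e-in)
bond 1 stroke at J2  (GY1: gyrator matches bond 0)
bond 2 stroke at J3  (J2: last free bond brings flow in)
bond 4 stroke at I2  (J3 needs exactly one f-in)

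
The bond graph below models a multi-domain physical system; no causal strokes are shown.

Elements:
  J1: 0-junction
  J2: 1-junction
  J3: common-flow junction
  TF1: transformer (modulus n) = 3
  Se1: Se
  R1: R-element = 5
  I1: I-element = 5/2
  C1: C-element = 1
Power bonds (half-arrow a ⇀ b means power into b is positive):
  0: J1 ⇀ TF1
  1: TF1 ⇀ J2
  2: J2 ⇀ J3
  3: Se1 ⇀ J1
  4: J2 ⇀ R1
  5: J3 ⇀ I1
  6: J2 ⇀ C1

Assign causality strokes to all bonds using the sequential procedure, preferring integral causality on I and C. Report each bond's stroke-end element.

β0 |TF1
β1 |J2
β2 |J3
β3 |J1
β4 |J2
β5 |I1
β6 |J2

bond 3 stroke at J1  (source Se1 imposes e)
bond 0 stroke at TF1  (common-e at J1 fixed by 3)
bond 1 stroke at J2  (TF1 one-in-one-out from 0)
bond 5 stroke at I1  (prefer integral on I1)
bond 2 stroke at J3  (J3: bond 5 brought flow, rest push out)
bond 4 stroke at J2  (J2: bond 2 brought flow, rest push out)
bond 6 stroke at J2  (J2 flow already set via bond 2)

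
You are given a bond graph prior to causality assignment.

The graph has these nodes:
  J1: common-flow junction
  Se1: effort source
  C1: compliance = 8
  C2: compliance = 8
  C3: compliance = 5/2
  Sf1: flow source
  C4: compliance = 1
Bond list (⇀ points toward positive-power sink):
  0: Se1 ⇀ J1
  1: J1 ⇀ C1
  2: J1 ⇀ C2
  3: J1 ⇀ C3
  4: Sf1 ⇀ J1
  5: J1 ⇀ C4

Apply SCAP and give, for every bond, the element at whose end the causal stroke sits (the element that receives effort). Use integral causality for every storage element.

b0 |J1  (Se1 fixes effort; stroke away)
b4 |Sf1  (Sf1 fixes flow; stroke at Sf1)
b1 |J1  (1-jn J1 has f-setter on 4)
b2 |J1  (common-f at J1 fixed by 4)
b3 |J1  (J1 flow already set via bond 4)
b5 |J1  (J1 flow already set via bond 4)

#0 stroke→J1
#1 stroke→J1
#2 stroke→J1
#3 stroke→J1
#4 stroke→Sf1
#5 stroke→J1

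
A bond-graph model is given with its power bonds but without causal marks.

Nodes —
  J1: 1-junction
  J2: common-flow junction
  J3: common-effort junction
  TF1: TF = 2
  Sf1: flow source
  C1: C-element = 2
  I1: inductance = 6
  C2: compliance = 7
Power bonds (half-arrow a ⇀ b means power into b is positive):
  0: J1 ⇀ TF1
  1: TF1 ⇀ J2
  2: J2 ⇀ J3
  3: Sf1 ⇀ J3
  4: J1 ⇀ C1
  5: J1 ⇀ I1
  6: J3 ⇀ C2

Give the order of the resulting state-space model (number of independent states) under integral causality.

bond 3 stroke at Sf1  (Sf1: flow source, stroke at near end)
bond 4 stroke at J1  (prefer integral on C1)
bond 5 stroke at I1  (I1: I, integral causality)
bond 0 stroke at J1  (J1: bond 5 brought flow, rest push out)
bond 1 stroke at TF1  (TF TF1: opposite of bond 0)
bond 2 stroke at J2  (common-f at J2 fixed by 1)
bond 6 stroke at J3  (closing 0-jn rule on J3)

3  (C1, C2, I1 all integral)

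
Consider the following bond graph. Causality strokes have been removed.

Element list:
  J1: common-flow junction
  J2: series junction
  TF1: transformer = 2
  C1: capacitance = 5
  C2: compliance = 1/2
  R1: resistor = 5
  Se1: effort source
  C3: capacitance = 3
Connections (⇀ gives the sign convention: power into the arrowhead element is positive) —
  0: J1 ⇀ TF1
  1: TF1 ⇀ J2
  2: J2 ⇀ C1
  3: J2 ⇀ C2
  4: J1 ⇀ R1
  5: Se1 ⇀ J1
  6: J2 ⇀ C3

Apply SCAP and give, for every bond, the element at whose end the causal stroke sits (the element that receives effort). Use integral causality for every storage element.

#5 →J1  (source Se1 imposes e)
#2 →J2  (C1 integral (e out))
#3 →J2  (C2: C, integral causality)
#6 →J2  (C3: C, integral causality)
#1 →TF1  (J2: last free bond brings flow in)
#0 →J1  (through TF1, causality passes straight; one stroke at TF1)
#4 →R1  (J1 needs exactly one f-in)

β0 stroke→J1
β1 stroke→TF1
β2 stroke→J2
β3 stroke→J2
β4 stroke→R1
β5 stroke→J1
β6 stroke→J2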